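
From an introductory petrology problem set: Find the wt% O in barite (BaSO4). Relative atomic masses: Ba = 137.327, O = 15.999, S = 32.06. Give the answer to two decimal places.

Molar mass of BaSO4: 1·137.327 + 1·32.06 + 4·15.999 = 233.383 g/mol.
Mass of O per formula unit: 4 × 15.999 = 63.996 g.
Weight fraction O = 63.996 / 233.383 = 0.2742.

27.42 wt%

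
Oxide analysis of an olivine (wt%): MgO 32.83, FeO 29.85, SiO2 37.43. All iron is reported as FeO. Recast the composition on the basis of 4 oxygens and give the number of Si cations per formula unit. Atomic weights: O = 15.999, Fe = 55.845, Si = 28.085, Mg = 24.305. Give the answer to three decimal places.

1.006 Si apfu

32.83 wt% MgO ÷ 40.304 g/mol = 0.81456 mol, giving 0.81456 Mg and 0.81456 O.
29.85 wt% FeO ÷ 71.844 g/mol = 0.41548 mol, giving 0.41548 Fe and 0.41548 O.
37.43 wt% SiO2 ÷ 60.083 g/mol = 0.62297 mol, giving 0.62297 Si and 1.24594 O.
Oxygen sums to 2.47598; scaling by 4/2.47598 = 1.61552 puts the formula on 4 O.
Si: 0.62297 × 1.61552 = 1.006 atoms per formula unit.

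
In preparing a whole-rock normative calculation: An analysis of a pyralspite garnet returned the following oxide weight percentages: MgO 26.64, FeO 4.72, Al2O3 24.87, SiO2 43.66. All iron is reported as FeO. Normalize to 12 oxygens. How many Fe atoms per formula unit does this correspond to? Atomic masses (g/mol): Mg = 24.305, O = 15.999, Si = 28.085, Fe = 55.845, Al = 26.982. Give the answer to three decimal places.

26.64 wt% MgO ÷ 40.304 g/mol = 0.66098 mol, giving 0.66098 Mg and 0.66098 O.
4.72 wt% FeO ÷ 71.844 g/mol = 0.06570 mol, giving 0.06570 Fe and 0.06570 O.
24.87 wt% Al2O3 ÷ 101.961 g/mol = 0.24392 mol, giving 0.48784 Al and 0.73176 O.
43.66 wt% SiO2 ÷ 60.083 g/mol = 0.72666 mol, giving 0.72666 Si and 1.45332 O.
Oxygen sums to 2.91176; scaling by 12/2.91176 = 4.12122 puts the formula on 12 O.
Fe: 0.06570 × 4.12122 = 0.271 atoms per formula unit.

0.271 Fe apfu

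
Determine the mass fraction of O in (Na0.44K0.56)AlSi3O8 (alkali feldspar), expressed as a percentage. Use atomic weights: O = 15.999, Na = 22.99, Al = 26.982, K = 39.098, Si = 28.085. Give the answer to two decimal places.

Molar mass of (Na0.44K0.56)AlSi3O8: 0.44*22.99 + 0.56*39.098 + 1*26.982 + 3*28.085 + 8*15.999 = 271.239 g/mol.
Mass of O per formula unit: 8 × 15.999 = 127.992 g.
Weight fraction O = 127.992 / 271.239 = 0.4719.

47.19 mass %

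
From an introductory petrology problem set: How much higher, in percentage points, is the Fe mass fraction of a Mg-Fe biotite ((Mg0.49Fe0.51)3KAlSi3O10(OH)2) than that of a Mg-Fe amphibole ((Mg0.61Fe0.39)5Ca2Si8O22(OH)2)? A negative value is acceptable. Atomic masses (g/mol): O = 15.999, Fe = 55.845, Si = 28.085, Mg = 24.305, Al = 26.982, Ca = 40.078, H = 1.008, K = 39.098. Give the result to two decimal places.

M((Mg0.49Fe0.51)3KAlSi3O10(OH)2) = 465.510 g/mol, so wt% Fe = 85.443/465.510 × 100 = 18.35%.
M((Mg0.61Fe0.39)5Ca2Si8O22(OH)2) = 873.856 g/mol, so wt% Fe = 108.898/873.856 × 100 = 12.46%.
18.35 − 12.46 = 5.89 pp.

5.89 percentage points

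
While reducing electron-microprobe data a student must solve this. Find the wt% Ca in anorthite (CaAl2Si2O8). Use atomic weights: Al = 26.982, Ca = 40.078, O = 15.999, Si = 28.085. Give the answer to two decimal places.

M(CaAl2Si2O8) = 278.204 g/mol.
Ca contributes 1 × 40.078 = 40.078 g per mole.
40.078/278.204 = 0.1441 → 14.41%.

14.41 wt%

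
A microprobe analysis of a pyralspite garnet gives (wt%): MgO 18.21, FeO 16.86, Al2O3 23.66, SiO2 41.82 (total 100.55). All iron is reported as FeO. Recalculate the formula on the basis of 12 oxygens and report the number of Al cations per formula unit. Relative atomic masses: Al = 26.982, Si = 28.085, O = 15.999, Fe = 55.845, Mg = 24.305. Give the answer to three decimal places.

MgO (M=40.304): mol = 0.45182; Mg = 0.45182, O = 0.45182.
FeO (M=71.844): mol = 0.23468; Fe = 0.23468, O = 0.23468.
Al2O3 (M=101.961): mol = 0.23205; Al = 0.46410, O = 0.69615.
SiO2 (M=60.083): mol = 0.69604; Si = 0.69604, O = 1.39208.
ΣO = 2.77473; factor = 12/ΣO = 4.32475.
Al apfu = 0.46410 × 4.32475 = 2.007.

2.007 Al apfu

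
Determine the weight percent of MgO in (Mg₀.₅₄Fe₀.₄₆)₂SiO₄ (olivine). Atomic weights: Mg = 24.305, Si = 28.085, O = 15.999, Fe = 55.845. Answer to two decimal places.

Molar mass of (Mg₀.₅₄Fe₀.₄₆)₂SiO₄ = 1.08×24.305 + 0.92×55.845 + 1×28.085 + 4×15.999 = 169.708 g/mol.
Each formula unit contains 1.08 Mg, equivalent to 1.08/1 = 1.0800 mol MgO.
M(MgO) = 1×24.305 + 1×15.999 = 40.304 g/mol.
Mass of MgO per formula unit = 1.0800 × 40.304 = 43.528 g.
MgO wt% = 43.528 / 169.708 × 100 = 25.65%.

25.65 wt%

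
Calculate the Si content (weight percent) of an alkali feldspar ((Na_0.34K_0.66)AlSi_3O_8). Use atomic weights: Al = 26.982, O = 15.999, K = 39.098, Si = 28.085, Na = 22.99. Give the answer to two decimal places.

Formula mass = 0.34×22.99 + 0.66×39.098 + 1×26.982 + 3×28.085 + 8×15.999 = 272.850 g/mol, of which 84.255 g is Si.
So Si makes up 84.255/272.850 = 0.3088 of the mass, i.e. 30.88%.

30.88 weight percent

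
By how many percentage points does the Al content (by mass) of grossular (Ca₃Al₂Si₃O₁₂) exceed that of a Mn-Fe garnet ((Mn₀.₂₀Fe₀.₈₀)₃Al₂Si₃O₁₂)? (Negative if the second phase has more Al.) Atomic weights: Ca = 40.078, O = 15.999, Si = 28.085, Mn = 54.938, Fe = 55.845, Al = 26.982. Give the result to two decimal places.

1.13 percentage points

M(Ca₃Al₂Si₃O₁₂) = 450.441 g/mol, so wt% Al = 53.964/450.441 × 100 = 11.98%.
M((Mn₀.₂₀Fe₀.₈₀)₃Al₂Si₃O₁₂) = 497.198 g/mol, so wt% Al = 53.964/497.198 × 100 = 10.85%.
11.98 − 10.85 = 1.13 pp.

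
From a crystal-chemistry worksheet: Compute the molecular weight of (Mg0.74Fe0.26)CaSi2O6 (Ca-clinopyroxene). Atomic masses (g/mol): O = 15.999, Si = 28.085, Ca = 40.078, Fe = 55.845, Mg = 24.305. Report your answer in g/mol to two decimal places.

224.75 g/mol

Mg: 0.74 × 24.305 = 17.9857
Fe: 0.26 × 55.845 = 14.5197
Ca: 1 × 40.078 = 40.0780
Si: 2 × 28.085 = 56.1700
O: 6 × 15.999 = 95.9940
Summing the contributions gives the formula mass.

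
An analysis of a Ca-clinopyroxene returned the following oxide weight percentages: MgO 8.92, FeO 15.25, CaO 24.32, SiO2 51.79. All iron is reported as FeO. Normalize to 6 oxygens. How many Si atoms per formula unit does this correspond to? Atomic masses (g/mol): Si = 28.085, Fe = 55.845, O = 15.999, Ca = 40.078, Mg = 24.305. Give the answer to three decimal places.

MgO: 8.92/40.304 = 0.22132 mol → 0.22132 mol Mg, 0.22132 mol O.
FeO: 15.25/71.844 = 0.21227 mol → 0.21227 mol Fe, 0.21227 mol O.
CaO: 24.32/56.077 = 0.43369 mol → 0.43369 mol Ca, 0.43369 mol O.
SiO2: 51.79/60.083 = 0.86197 mol → 0.86197 mol Si, 1.72394 mol O.
Total oxygen = 2.59122 mol. Normalization factor = 6/2.59122 = 2.31551.
Si per 6 O = 0.86197 × 2.31551 = 1.996.

1.996 Si apfu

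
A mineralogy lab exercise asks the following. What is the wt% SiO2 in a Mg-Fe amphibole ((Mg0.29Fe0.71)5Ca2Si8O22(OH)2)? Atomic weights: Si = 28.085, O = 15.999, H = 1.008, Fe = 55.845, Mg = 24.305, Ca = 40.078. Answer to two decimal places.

52.00 wt%

M((Mg0.29Fe0.71)5Ca2Si8O22(OH)2) = 924.320 g/mol; M(SiO2) = 60.083 g/mol.
Moles SiO2 per formula unit = 8 Si ÷ 1 = 8.0000.
SiO2 fraction = (8.0000 × 60.083) / 924.320 = 480.664/924.320 = 0.5200.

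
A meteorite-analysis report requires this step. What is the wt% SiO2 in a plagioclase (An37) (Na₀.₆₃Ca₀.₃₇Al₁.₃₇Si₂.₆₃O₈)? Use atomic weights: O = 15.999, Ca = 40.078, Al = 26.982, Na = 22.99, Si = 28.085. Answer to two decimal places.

58.93 wt%

M(Na₀.₆₃Ca₀.₃₇Al₁.₃₇Si₂.₆₃O₈) = 268.133 g/mol; M(SiO2) = 60.083 g/mol.
Moles SiO2 per formula unit = 2.63 Si ÷ 1 = 2.6300.
SiO2 fraction = (2.6300 × 60.083) / 268.133 = 158.018/268.133 = 0.5893.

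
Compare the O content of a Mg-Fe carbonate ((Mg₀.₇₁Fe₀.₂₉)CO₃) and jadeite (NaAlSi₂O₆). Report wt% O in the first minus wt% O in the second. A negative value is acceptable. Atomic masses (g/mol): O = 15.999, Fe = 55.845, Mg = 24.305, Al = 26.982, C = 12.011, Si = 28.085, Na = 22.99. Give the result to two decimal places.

First mineral: 47.997 g O in 93.460 g formula = 51.36 wt% O.
Second mineral: 95.994 g O in 202.136 g formula = 47.49 wt% O.
51.36% − 47.49% gives a difference of 3.87 percentage points.

3.87 percentage points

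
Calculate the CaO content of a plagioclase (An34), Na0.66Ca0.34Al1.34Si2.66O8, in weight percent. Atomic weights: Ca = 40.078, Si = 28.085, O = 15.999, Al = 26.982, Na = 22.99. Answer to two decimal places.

7.12 wt%

M(Na0.66Ca0.34Al1.34Si2.66O8) = 267.654 g/mol; M(CaO) = 56.077 g/mol.
Moles CaO per formula unit = 0.34 Ca ÷ 1 = 0.3400.
CaO fraction = (0.3400 × 56.077) / 267.654 = 19.066/267.654 = 0.0712.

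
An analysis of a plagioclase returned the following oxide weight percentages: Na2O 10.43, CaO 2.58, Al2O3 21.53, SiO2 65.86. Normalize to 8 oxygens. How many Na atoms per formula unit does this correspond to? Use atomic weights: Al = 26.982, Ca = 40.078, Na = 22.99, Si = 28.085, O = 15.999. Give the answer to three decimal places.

0.886 Na apfu

10.43 wt% Na2O ÷ 61.979 g/mol = 0.16828 mol, giving 0.33656 Na and 0.16828 O.
2.58 wt% CaO ÷ 56.077 g/mol = 0.04601 mol, giving 0.04601 Ca and 0.04601 O.
21.53 wt% Al2O3 ÷ 101.961 g/mol = 0.21116 mol, giving 0.42232 Al and 0.63348 O.
65.86 wt% SiO2 ÷ 60.083 g/mol = 1.09615 mol, giving 1.09615 Si and 2.19230 O.
Oxygen sums to 3.04007; scaling by 8/3.04007 = 2.63152 puts the formula on 8 O.
Na: 0.33656 × 2.63152 = 0.886 atoms per formula unit.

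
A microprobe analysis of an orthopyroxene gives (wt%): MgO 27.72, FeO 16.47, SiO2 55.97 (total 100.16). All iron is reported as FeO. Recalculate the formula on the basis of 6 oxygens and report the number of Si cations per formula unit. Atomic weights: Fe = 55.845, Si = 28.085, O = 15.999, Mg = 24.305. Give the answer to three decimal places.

2.010 Si apfu

MgO (M=40.304): mol = 0.68777; Mg = 0.68777, O = 0.68777.
FeO (M=71.844): mol = 0.22925; Fe = 0.22925, O = 0.22925.
SiO2 (M=60.083): mol = 0.93154; Si = 0.93154, O = 1.86308.
ΣO = 2.78010; factor = 6/ΣO = 2.15820.
Si apfu = 0.93154 × 2.15820 = 2.010.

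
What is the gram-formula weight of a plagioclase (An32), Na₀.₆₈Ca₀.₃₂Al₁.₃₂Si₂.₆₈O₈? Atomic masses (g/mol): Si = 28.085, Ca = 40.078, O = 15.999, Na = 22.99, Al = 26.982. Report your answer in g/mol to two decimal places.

Na: 0.68 × 22.99 = 15.6332
Ca: 0.32 × 40.078 = 12.8250
Al: 1.32 × 26.982 = 35.6162
Si: 2.68 × 28.085 = 75.2678
O: 8 × 15.999 = 127.9920
Summing the contributions gives the formula mass.

267.33 g/mol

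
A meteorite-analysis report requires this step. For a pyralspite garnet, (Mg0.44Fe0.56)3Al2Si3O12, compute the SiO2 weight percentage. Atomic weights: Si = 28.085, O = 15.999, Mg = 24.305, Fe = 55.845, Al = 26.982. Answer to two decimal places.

39.52 wt%

Molar mass of (Mg0.44Fe0.56)3Al2Si3O12 = 1.32×24.305 + 1.68×55.845 + 2×26.982 + 3×28.085 + 12×15.999 = 456.109 g/mol.
Each formula unit contains 3 Si, equivalent to 3/1 = 3.0000 mol SiO2.
M(SiO2) = 1×28.085 + 2×15.999 = 60.083 g/mol.
Mass of SiO2 per formula unit = 3.0000 × 60.083 = 180.249 g.
SiO2 wt% = 180.249 / 456.109 × 100 = 39.52%.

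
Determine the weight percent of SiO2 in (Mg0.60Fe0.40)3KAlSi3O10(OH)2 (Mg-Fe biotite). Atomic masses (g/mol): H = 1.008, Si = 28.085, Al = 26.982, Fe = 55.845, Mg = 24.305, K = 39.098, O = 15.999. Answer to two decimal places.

Molar mass of (Mg0.60Fe0.40)3KAlSi3O10(OH)2 = 1.80×24.305 + 1.20×55.845 + 1×39.098 + 1×26.982 + 3×28.085 + 12×15.999 + 2×1.008 = 455.102 g/mol.
Each formula unit contains 3 Si, equivalent to 3/1 = 3.0000 mol SiO2.
M(SiO2) = 1×28.085 + 2×15.999 = 60.083 g/mol.
Mass of SiO2 per formula unit = 3.0000 × 60.083 = 180.249 g.
SiO2 wt% = 180.249 / 455.102 × 100 = 39.61%.

39.61 wt%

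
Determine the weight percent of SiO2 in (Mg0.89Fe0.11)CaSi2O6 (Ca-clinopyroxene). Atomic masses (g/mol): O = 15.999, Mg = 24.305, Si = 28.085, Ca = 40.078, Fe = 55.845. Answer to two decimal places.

Formula mass = 220.016 g/mol.
2 Si → 2.0000 mol SiO2 per formula unit; M(SiO2) = 60.083, so SiO2 mass = 120.166 g.
120.166/220.016 × 100 = 54.62 wt%.

54.62 wt%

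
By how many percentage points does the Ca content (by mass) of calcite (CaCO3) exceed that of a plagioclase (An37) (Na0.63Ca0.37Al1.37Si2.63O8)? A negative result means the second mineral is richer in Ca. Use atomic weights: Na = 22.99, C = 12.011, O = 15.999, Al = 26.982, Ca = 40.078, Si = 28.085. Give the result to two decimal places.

34.51 percentage points

M(CaCO3) = 100.086 g/mol, so wt% Ca = 40.078/100.086 × 100 = 40.04%.
M(Na0.63Ca0.37Al1.37Si2.63O8) = 268.133 g/mol, so wt% Ca = 14.829/268.133 × 100 = 5.53%.
40.04 − 5.53 = 34.51 pp.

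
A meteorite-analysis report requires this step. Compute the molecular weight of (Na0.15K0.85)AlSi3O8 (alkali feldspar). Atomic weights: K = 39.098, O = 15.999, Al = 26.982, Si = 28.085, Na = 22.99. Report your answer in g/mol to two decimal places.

The formula mass is the sum 0.15×22.99 + 0.85×39.098 + 1×26.982 + 3×28.085 + 8×15.999.

275.91 g/mol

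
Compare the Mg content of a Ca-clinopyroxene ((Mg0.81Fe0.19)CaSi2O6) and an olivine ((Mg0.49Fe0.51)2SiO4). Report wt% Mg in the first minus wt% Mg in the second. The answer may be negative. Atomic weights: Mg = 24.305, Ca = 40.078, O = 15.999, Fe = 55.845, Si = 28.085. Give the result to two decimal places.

Mg in (Mg0.81Fe0.19)CaSi2O6: molar mass 222.540 g/mol; 0.81×24.305 = 19.687 g → 8.85 wt%.
Mg in (Mg0.49Fe0.51)2SiO4: molar mass 172.862 g/mol; 0.98×24.305 = 23.819 g → 13.78 wt%.
Difference = 8.85 − 13.78 = -4.93 percentage points.

-4.93 percentage points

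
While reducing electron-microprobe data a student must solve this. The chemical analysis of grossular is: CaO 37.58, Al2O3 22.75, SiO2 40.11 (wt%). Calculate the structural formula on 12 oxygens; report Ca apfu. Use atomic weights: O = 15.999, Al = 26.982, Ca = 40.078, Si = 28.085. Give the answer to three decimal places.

CaO: 37.58/56.077 = 0.67015 mol → 0.67015 mol Ca, 0.67015 mol O.
Al2O3: 22.75/101.961 = 0.22312 mol → 0.44624 mol Al, 0.66936 mol O.
SiO2: 40.11/60.083 = 0.66758 mol → 0.66758 mol Si, 1.33516 mol O.
Total oxygen = 2.67467 mol. Normalization factor = 12/2.67467 = 4.48653.
Ca per 12 O = 0.67015 × 4.48653 = 3.007.

3.007 Ca apfu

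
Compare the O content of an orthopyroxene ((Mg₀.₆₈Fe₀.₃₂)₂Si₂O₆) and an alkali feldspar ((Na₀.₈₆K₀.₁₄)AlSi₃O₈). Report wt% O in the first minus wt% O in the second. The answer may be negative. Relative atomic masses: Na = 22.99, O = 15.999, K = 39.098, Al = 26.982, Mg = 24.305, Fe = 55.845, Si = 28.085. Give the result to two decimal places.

-4.95 percentage points

O in (Mg₀.₆₈Fe₀.₃₂)₂Si₂O₆: molar mass 220.960 g/mol; 6×15.999 = 95.994 g → 43.44 wt%.
O in (Na₀.₈₆K₀.₁₄)AlSi₃O₈: molar mass 264.474 g/mol; 8×15.999 = 127.992 g → 48.39 wt%.
Difference = 43.44 − 48.39 = -4.95 percentage points.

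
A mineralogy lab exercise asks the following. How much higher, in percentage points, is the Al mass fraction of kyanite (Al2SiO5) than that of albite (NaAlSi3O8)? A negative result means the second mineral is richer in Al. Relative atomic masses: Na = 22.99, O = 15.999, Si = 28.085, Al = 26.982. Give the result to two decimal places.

23.01 percentage points

First mineral: 53.964 g Al in 162.044 g formula = 33.30 wt% Al.
Second mineral: 26.982 g Al in 262.219 g formula = 10.29 wt% Al.
33.30% − 10.29% gives a difference of 23.01 percentage points.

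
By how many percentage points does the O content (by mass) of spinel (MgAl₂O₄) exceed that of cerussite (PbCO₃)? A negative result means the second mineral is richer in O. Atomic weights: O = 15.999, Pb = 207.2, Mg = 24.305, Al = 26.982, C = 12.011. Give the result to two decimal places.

27.02 percentage points

M(MgAl₂O₄) = 142.265 g/mol, so wt% O = 63.996/142.265 × 100 = 44.98%.
M(PbCO₃) = 267.208 g/mol, so wt% O = 47.997/267.208 × 100 = 17.96%.
44.98 − 17.96 = 27.02 pp.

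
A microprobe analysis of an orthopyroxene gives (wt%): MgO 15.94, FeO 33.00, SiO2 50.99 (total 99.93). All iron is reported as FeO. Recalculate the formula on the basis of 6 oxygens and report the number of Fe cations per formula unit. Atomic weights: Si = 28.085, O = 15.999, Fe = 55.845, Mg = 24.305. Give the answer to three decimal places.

1.080 Fe apfu

15.94 wt% MgO ÷ 40.304 g/mol = 0.39549 mol, giving 0.39549 Mg and 0.39549 O.
33.00 wt% FeO ÷ 71.844 g/mol = 0.45933 mol, giving 0.45933 Fe and 0.45933 O.
50.99 wt% SiO2 ÷ 60.083 g/mol = 0.84866 mol, giving 0.84866 Si and 1.69732 O.
Oxygen sums to 2.55214; scaling by 6/2.55214 = 2.35097 puts the formula on 6 O.
Fe: 0.45933 × 2.35097 = 1.080 atoms per formula unit.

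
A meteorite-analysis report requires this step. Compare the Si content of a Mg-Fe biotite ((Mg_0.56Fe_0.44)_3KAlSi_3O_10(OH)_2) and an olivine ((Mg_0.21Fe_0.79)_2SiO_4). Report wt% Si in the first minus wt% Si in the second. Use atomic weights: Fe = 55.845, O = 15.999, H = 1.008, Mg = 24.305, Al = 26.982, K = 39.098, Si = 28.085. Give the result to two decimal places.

3.62 percentage points

Si in (Mg_0.56Fe_0.44)_3KAlSi_3O_10(OH)_2: molar mass 458.887 g/mol; 3×28.085 = 84.255 g → 18.36 wt%.
Si in (Mg_0.21Fe_0.79)_2SiO_4: molar mass 190.524 g/mol; 1×28.085 = 28.085 g → 14.74 wt%.
Difference = 18.36 − 14.74 = 3.62 percentage points.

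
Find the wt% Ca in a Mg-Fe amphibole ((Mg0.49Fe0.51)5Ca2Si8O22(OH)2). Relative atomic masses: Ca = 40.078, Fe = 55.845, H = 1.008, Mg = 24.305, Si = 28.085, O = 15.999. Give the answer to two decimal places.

8.98 weight percent

Molar mass of (Mg0.49Fe0.51)5Ca2Si8O22(OH)2: 2.45*24.305 + 2.55*55.845 + 2*40.078 + 8*28.085 + 24*15.999 + 2*1.008 = 892.780 g/mol.
Mass of Ca per formula unit: 2 × 40.078 = 80.156 g.
Weight fraction Ca = 80.156 / 892.780 = 0.0898.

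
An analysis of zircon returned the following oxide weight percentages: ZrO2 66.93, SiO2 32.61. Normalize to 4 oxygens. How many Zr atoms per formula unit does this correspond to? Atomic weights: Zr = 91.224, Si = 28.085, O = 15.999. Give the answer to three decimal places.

1.000 Zr apfu

66.93 wt% ZrO2 ÷ 123.222 g/mol = 0.54317 mol, giving 0.54317 Zr and 1.08634 O.
32.61 wt% SiO2 ÷ 60.083 g/mol = 0.54275 mol, giving 0.54275 Si and 1.08550 O.
Oxygen sums to 2.17184; scaling by 4/2.17184 = 1.84176 puts the formula on 4 O.
Zr: 0.54317 × 1.84176 = 1.000 atoms per formula unit.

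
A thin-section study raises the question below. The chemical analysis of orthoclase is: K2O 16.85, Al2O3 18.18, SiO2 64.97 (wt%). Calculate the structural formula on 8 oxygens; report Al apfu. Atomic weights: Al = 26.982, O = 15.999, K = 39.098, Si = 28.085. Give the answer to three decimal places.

0.992 Al apfu

16.85 wt% K2O ÷ 94.195 g/mol = 0.17888 mol, giving 0.35776 K and 0.17888 O.
18.18 wt% Al2O3 ÷ 101.961 g/mol = 0.17830 mol, giving 0.35660 Al and 0.53490 O.
64.97 wt% SiO2 ÷ 60.083 g/mol = 1.08134 mol, giving 1.08134 Si and 2.16268 O.
Oxygen sums to 2.87646; scaling by 8/2.87646 = 2.78120 puts the formula on 8 O.
Al: 0.35660 × 2.78120 = 0.992 atoms per formula unit.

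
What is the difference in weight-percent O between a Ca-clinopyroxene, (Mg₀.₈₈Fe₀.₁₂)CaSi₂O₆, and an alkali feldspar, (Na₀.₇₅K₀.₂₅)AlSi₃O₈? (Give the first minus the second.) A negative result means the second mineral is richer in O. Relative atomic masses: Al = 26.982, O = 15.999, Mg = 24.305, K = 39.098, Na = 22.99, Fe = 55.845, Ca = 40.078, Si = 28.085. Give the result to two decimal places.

-4.50 percentage points

O in (Mg₀.₈₈Fe₀.₁₂)CaSi₂O₆: molar mass 220.332 g/mol; 6×15.999 = 95.994 g → 43.57 wt%.
O in (Na₀.₇₅K₀.₂₅)AlSi₃O₈: molar mass 266.246 g/mol; 8×15.999 = 127.992 g → 48.07 wt%.
Difference = 43.57 − 48.07 = -4.50 percentage points.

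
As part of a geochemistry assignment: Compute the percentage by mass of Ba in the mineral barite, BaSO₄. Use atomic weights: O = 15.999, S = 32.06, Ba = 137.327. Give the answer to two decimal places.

Formula mass = 1*137.327 + 1*32.06 + 4*15.999 = 233.383 g/mol, of which 137.327 g is Ba.
So Ba makes up 137.327/233.383 = 0.5884 of the mass, i.e. 58.84%.

58.84 weight percent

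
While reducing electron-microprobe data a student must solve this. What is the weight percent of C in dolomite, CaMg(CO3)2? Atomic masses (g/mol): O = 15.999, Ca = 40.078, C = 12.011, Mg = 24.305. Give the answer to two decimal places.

13.03 weight percent

Formula mass = 1·40.078 + 1·24.305 + 2·12.011 + 6·15.999 = 184.399 g/mol, of which 24.022 g is C.
So C makes up 24.022/184.399 = 0.1303 of the mass, i.e. 13.03%.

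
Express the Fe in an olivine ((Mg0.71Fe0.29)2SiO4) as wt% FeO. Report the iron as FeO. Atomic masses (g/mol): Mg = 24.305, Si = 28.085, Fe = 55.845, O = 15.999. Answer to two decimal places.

M((Mg0.71Fe0.29)2SiO4) = 158.984 g/mol; M(FeO) = 71.844 g/mol.
Moles FeO per formula unit = 0.58 Fe ÷ 1 = 0.5800.
FeO fraction = (0.5800 × 71.844) / 158.984 = 41.670/158.984 = 0.2621.

26.21 wt%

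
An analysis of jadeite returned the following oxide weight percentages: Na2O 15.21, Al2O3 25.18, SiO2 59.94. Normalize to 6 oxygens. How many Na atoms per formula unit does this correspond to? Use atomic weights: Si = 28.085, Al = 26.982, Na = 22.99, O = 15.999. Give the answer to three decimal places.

Na2O: 15.21/61.979 = 0.24541 mol → 0.49082 mol Na, 0.24541 mol O.
Al2O3: 25.18/101.961 = 0.24696 mol → 0.49392 mol Al, 0.74088 mol O.
SiO2: 59.94/60.083 = 0.99762 mol → 0.99762 mol Si, 1.99524 mol O.
Total oxygen = 2.98153 mol. Normalization factor = 6/2.98153 = 2.01239.
Na per 6 O = 0.49082 × 2.01239 = 0.988.

0.988 Na apfu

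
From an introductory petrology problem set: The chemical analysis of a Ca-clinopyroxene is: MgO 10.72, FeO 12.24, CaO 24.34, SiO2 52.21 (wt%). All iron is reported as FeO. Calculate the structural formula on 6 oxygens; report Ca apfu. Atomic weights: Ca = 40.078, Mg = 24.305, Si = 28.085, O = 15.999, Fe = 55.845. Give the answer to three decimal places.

0.998 Ca apfu

MgO (M=40.304): mol = 0.26598; Mg = 0.26598, O = 0.26598.
FeO (M=71.844): mol = 0.17037; Fe = 0.17037, O = 0.17037.
CaO (M=56.077): mol = 0.43405; Ca = 0.43405, O = 0.43405.
SiO2 (M=60.083): mol = 0.86896; Si = 0.86896, O = 1.73792.
ΣO = 2.60832; factor = 6/ΣO = 2.30033.
Ca apfu = 0.43405 × 2.30033 = 0.998.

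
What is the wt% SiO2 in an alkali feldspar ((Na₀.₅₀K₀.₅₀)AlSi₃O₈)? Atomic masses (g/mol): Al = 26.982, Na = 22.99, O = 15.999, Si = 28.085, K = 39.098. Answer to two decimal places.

Formula mass = 270.273 g/mol.
3 Si → 3.0000 mol SiO2 per formula unit; M(SiO2) = 60.083, so SiO2 mass = 180.249 g.
180.249/270.273 × 100 = 66.69 wt%.

66.69 wt%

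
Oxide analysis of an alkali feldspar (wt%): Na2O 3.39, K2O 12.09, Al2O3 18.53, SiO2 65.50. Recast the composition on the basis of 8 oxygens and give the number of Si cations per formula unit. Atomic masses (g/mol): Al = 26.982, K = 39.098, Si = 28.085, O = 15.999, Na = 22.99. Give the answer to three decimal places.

Na2O: 3.39/61.979 = 0.05470 mol → 0.10940 mol Na, 0.05470 mol O.
K2O: 12.09/94.195 = 0.12835 mol → 0.25670 mol K, 0.12835 mol O.
Al2O3: 18.53/101.961 = 0.18174 mol → 0.36348 mol Al, 0.54522 mol O.
SiO2: 65.50/60.083 = 1.09016 mol → 1.09016 mol Si, 2.18032 mol O.
Total oxygen = 2.90859 mol. Normalization factor = 8/2.90859 = 2.75047.
Si per 8 O = 1.09016 × 2.75047 = 2.998.

2.998 Si apfu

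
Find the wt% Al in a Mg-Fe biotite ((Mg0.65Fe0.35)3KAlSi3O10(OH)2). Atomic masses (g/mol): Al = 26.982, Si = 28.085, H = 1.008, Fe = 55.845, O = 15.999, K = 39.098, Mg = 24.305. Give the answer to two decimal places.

Molar mass of (Mg0.65Fe0.35)3KAlSi3O10(OH)2: 1.95×24.305 + 1.05×55.845 + 1×39.098 + 1×26.982 + 3×28.085 + 12×15.999 + 2×1.008 = 450.371 g/mol.
Mass of Al per formula unit: 1 × 26.982 = 26.982 g.
Weight fraction Al = 26.982 / 450.371 = 0.0599.

5.99 wt%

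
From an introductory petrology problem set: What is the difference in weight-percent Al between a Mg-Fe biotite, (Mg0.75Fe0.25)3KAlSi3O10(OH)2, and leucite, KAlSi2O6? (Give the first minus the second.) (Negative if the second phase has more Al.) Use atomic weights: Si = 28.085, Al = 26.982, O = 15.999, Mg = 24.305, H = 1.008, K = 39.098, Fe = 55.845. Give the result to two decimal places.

Al in (Mg0.75Fe0.25)3KAlSi3O10(OH)2: molar mass 440.909 g/mol; 1×26.982 = 26.982 g → 6.12 wt%.
Al in KAlSi2O6: molar mass 218.244 g/mol; 1×26.982 = 26.982 g → 12.36 wt%.
Difference = 6.12 − 12.36 = -6.24 percentage points.

-6.24 percentage points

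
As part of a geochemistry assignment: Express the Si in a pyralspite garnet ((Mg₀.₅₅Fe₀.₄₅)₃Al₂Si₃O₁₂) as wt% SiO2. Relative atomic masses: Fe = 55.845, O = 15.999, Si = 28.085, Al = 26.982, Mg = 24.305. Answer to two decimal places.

Formula mass = 445.701 g/mol.
3 Si → 3.0000 mol SiO2 per formula unit; M(SiO2) = 60.083, so SiO2 mass = 180.249 g.
180.249/445.701 × 100 = 40.44 wt%.

40.44 wt%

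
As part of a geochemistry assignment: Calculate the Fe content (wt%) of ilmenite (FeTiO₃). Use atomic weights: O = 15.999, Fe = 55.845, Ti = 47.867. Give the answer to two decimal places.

36.81 wt%

Molar mass of FeTiO₃: 1*55.845 + 1*47.867 + 3*15.999 = 151.709 g/mol.
Mass of Fe per formula unit: 1 × 55.845 = 55.845 g.
Weight fraction Fe = 55.845 / 151.709 = 0.3681.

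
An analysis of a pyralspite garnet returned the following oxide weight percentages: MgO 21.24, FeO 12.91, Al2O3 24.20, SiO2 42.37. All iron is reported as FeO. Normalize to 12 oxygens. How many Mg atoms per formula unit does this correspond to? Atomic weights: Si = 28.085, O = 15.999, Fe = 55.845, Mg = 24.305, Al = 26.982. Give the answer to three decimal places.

2.235 Mg apfu

MgO (M=40.304): mol = 0.52699; Mg = 0.52699, O = 0.52699.
FeO (M=71.844): mol = 0.17969; Fe = 0.17969, O = 0.17969.
Al2O3 (M=101.961): mol = 0.23735; Al = 0.47470, O = 0.71205.
SiO2 (M=60.083): mol = 0.70519; Si = 0.70519, O = 1.41038.
ΣO = 2.82911; factor = 12/ΣO = 4.24162.
Mg apfu = 0.52699 × 4.24162 = 2.235.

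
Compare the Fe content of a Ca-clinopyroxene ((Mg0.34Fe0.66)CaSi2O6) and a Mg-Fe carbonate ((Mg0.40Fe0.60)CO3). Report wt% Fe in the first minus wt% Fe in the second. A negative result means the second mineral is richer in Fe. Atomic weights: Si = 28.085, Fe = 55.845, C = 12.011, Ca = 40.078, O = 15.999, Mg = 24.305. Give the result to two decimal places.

-16.93 percentage points

Fe in (Mg0.34Fe0.66)CaSi2O6: molar mass 237.363 g/mol; 0.66×55.845 = 36.858 g → 15.53 wt%.
Fe in (Mg0.40Fe0.60)CO3: molar mass 103.237 g/mol; 0.60×55.845 = 33.507 g → 32.46 wt%.
Difference = 15.53 − 32.46 = -16.93 percentage points.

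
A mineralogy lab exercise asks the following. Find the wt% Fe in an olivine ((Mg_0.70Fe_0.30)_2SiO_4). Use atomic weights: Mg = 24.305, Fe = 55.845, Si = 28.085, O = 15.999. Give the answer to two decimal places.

Molar mass of (Mg_0.70Fe_0.30)_2SiO_4: 1.40·24.305 + 0.60·55.845 + 1·28.085 + 4·15.999 = 159.615 g/mol.
Mass of Fe per formula unit: 0.60 × 55.845 = 33.507 g.
Weight fraction Fe = 33.507 / 159.615 = 0.2099.

20.99 wt%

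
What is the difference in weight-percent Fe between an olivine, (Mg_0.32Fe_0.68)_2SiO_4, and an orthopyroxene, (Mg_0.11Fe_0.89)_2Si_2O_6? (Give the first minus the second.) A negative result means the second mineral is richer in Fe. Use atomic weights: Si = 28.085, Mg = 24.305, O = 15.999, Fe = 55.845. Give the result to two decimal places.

Fe in (Mg_0.32Fe_0.68)_2SiO_4: molar mass 183.585 g/mol; 1.36×55.845 = 75.949 g → 41.37 wt%.
Fe in (Mg_0.11Fe_0.89)_2Si_2O_6: molar mass 256.915 g/mol; 1.78×55.845 = 99.404 g → 38.69 wt%.
Difference = 41.37 − 38.69 = 2.68 percentage points.

2.68 percentage points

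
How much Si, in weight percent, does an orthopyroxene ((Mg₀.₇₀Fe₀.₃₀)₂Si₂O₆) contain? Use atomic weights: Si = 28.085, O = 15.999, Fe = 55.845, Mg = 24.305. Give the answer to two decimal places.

Molar mass of (Mg₀.₇₀Fe₀.₃₀)₂Si₂O₆: 1.40*24.305 + 0.60*55.845 + 2*28.085 + 6*15.999 = 219.698 g/mol.
Mass of Si per formula unit: 2 × 28.085 = 56.170 g.
Weight fraction Si = 56.170 / 219.698 = 0.2557.

25.57 weight percent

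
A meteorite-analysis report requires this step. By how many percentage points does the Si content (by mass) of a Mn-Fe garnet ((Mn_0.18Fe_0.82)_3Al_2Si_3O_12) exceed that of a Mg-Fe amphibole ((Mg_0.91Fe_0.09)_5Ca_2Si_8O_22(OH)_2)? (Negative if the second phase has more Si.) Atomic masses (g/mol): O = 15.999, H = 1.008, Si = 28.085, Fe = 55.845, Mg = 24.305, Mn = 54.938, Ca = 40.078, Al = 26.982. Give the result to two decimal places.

First mineral: 84.255 g Si in 497.252 g formula = 16.94 wt% Si.
Second mineral: 224.680 g Si in 826.546 g formula = 27.18 wt% Si.
16.94% − 27.18% gives a difference of -10.24 percentage points.

-10.24 percentage points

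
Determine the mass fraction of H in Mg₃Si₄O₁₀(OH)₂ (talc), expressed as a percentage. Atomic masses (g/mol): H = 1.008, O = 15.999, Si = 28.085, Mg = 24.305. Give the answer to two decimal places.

0.53 mass %

Formula mass = 3×24.305 + 4×28.085 + 12×15.999 + 2×1.008 = 379.259 g/mol, of which 2.016 g is H.
So H makes up 2.016/379.259 = 0.0053 of the mass, i.e. 0.53%.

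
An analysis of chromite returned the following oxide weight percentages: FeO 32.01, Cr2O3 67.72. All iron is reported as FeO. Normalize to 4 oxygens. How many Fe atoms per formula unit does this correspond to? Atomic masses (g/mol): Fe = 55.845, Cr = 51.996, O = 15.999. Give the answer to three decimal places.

1.000 Fe apfu

FeO: 32.01/71.844 = 0.44555 mol → 0.44555 mol Fe, 0.44555 mol O.
Cr2O3: 67.72/151.989 = 0.44556 mol → 0.89112 mol Cr, 1.33668 mol O.
Total oxygen = 1.78223 mol. Normalization factor = 4/1.78223 = 2.24438.
Fe per 4 O = 0.44555 × 2.24438 = 1.000.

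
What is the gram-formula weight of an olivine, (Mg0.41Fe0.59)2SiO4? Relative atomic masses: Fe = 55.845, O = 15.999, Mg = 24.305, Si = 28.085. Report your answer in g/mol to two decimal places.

The formula mass is the sum 0.82·24.305 + 1.18·55.845 + 1·28.085 + 4·15.999.

177.91 g/mol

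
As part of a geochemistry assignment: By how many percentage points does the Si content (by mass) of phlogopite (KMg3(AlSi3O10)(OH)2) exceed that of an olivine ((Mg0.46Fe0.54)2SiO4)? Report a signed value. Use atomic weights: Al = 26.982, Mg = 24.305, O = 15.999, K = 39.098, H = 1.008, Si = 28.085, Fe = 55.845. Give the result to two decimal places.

First mineral: 84.255 g Si in 417.254 g formula = 20.19 wt% Si.
Second mineral: 28.085 g Si in 174.754 g formula = 16.07 wt% Si.
20.19% − 16.07% gives a difference of 4.12 percentage points.

4.12 percentage points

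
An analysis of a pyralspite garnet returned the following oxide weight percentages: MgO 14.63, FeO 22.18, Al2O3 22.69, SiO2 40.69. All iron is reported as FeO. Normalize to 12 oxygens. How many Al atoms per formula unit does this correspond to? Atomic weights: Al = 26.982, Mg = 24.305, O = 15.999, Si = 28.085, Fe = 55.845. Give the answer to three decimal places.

1.983 Al apfu

MgO (M=40.304): mol = 0.36299; Mg = 0.36299, O = 0.36299.
FeO (M=71.844): mol = 0.30872; Fe = 0.30872, O = 0.30872.
Al2O3 (M=101.961): mol = 0.22254; Al = 0.44508, O = 0.66762.
SiO2 (M=60.083): mol = 0.67723; Si = 0.67723, O = 1.35446.
ΣO = 2.69379; factor = 12/ΣO = 4.45469.
Al apfu = 0.44508 × 4.45469 = 1.983.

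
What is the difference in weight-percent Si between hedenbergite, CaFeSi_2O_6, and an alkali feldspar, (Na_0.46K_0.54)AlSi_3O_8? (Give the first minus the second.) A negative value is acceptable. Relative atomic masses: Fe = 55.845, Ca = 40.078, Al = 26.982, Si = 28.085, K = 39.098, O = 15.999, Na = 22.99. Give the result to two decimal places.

-8.46 percentage points

Si in CaFeSi_2O_6: molar mass 248.087 g/mol; 2×28.085 = 56.170 g → 22.64 wt%.
Si in (Na_0.46K_0.54)AlSi_3O_8: molar mass 270.917 g/mol; 3×28.085 = 84.255 g → 31.10 wt%.
Difference = 22.64 − 31.10 = -8.46 percentage points.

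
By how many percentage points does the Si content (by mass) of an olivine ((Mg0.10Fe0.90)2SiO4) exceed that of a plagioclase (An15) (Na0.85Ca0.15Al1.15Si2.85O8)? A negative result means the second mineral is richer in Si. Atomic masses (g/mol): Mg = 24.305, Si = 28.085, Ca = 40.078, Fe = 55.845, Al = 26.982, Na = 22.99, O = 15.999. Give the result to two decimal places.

-16.03 percentage points

M((Mg0.10Fe0.90)2SiO4) = 197.463 g/mol, so wt% Si = 28.085/197.463 × 100 = 14.22%.
M(Na0.85Ca0.15Al1.15Si2.85O8) = 264.617 g/mol, so wt% Si = 80.042/264.617 × 100 = 30.25%.
14.22 − 30.25 = -16.03 pp.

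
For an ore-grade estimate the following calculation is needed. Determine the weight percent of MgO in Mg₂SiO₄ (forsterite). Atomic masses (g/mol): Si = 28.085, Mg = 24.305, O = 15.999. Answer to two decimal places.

57.29 wt%

Formula mass = 140.691 g/mol.
2 Mg → 2.0000 mol MgO per formula unit; M(MgO) = 40.304, so MgO mass = 80.608 g.
80.608/140.691 × 100 = 57.29 wt%.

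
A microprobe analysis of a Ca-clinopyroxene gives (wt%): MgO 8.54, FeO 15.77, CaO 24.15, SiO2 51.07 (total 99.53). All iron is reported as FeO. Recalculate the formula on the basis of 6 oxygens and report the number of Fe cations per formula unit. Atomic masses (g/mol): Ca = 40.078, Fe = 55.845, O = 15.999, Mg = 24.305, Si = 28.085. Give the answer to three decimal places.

MgO (M=40.304): mol = 0.21189; Mg = 0.21189, O = 0.21189.
FeO (M=71.844): mol = 0.21950; Fe = 0.21950, O = 0.21950.
CaO (M=56.077): mol = 0.43066; Ca = 0.43066, O = 0.43066.
SiO2 (M=60.083): mol = 0.84999; Si = 0.84999, O = 1.69998.
ΣO = 2.56203; factor = 6/ΣO = 2.34189.
Fe apfu = 0.21950 × 2.34189 = 0.514.

0.514 Fe apfu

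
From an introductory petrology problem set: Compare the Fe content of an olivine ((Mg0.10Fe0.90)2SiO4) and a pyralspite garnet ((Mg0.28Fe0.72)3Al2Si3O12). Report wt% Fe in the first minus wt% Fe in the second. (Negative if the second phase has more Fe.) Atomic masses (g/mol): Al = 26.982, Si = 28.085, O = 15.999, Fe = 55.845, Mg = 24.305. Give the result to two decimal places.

First mineral: 100.521 g Fe in 197.463 g formula = 50.91 wt% Fe.
Second mineral: 120.625 g Fe in 471.248 g formula = 25.60 wt% Fe.
50.91% − 25.60% gives a difference of 25.31 percentage points.

25.31 percentage points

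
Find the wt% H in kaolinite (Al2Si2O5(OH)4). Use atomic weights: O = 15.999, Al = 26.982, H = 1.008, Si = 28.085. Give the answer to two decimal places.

Molar mass of Al2Si2O5(OH)4: 2×26.982 + 2×28.085 + 9×15.999 + 4×1.008 = 258.157 g/mol.
Mass of H per formula unit: 4 × 1.008 = 4.032 g.
Weight fraction H = 4.032 / 258.157 = 0.0156.

1.56 weight percent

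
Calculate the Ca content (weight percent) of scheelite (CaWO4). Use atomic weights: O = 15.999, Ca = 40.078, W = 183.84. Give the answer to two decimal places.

13.92 weight percent

Formula mass = 1×40.078 + 1×183.84 + 4×15.999 = 287.914 g/mol, of which 40.078 g is Ca.
So Ca makes up 40.078/287.914 = 0.1392 of the mass, i.e. 13.92%.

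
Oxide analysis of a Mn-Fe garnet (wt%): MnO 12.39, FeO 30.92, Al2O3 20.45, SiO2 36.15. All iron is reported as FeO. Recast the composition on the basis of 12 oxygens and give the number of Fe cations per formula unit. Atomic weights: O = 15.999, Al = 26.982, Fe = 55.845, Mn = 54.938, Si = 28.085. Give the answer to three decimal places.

2.143 Fe apfu

MnO (M=70.937): mol = 0.17466; Mn = 0.17466, O = 0.17466.
FeO (M=71.844): mol = 0.43038; Fe = 0.43038, O = 0.43038.
Al2O3 (M=101.961): mol = 0.20057; Al = 0.40114, O = 0.60171.
SiO2 (M=60.083): mol = 0.60167; Si = 0.60167, O = 1.20334.
ΣO = 2.41009; factor = 12/ΣO = 4.97907.
Fe apfu = 0.43038 × 4.97907 = 2.143.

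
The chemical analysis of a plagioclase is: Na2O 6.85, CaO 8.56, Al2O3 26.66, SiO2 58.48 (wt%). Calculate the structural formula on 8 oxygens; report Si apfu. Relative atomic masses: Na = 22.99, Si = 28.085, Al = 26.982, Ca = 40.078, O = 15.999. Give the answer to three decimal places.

2.601 Si apfu

6.85 wt% Na2O ÷ 61.979 g/mol = 0.11052 mol, giving 0.22104 Na and 0.11052 O.
8.56 wt% CaO ÷ 56.077 g/mol = 0.15265 mol, giving 0.15265 Ca and 0.15265 O.
26.66 wt% Al2O3 ÷ 101.961 g/mol = 0.26147 mol, giving 0.52294 Al and 0.78441 O.
58.48 wt% SiO2 ÷ 60.083 g/mol = 0.97332 mol, giving 0.97332 Si and 1.94664 O.
Oxygen sums to 2.99422; scaling by 8/2.99422 = 2.67181 puts the formula on 8 O.
Si: 0.97332 × 2.67181 = 2.601 atoms per formula unit.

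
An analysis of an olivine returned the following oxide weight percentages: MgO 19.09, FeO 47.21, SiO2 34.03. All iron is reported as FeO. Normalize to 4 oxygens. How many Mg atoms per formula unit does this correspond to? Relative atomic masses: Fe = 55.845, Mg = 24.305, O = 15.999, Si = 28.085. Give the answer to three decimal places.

0.837 Mg apfu

MgO: 19.09/40.304 = 0.47365 mol → 0.47365 mol Mg, 0.47365 mol O.
FeO: 47.21/71.844 = 0.65712 mol → 0.65712 mol Fe, 0.65712 mol O.
SiO2: 34.03/60.083 = 0.56638 mol → 0.56638 mol Si, 1.13276 mol O.
Total oxygen = 2.26353 mol. Normalization factor = 4/2.26353 = 1.76715.
Mg per 4 O = 0.47365 × 1.76715 = 0.837.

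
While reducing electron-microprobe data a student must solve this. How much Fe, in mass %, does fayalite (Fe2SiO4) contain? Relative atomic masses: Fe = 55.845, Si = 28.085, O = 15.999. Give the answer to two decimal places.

54.81 mass %

Formula mass = 2×55.845 + 1×28.085 + 4×15.999 = 203.771 g/mol, of which 111.690 g is Fe.
So Fe makes up 111.690/203.771 = 0.5481 of the mass, i.e. 54.81%.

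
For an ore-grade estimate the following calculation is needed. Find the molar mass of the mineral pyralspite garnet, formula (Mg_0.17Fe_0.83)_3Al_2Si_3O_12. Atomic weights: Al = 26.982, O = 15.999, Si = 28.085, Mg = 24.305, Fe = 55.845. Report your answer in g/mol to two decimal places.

M = 0.51*24.305 + 2.49*55.845 + 2*26.982 + 3*28.085 + 12*15.999

481.66 g/mol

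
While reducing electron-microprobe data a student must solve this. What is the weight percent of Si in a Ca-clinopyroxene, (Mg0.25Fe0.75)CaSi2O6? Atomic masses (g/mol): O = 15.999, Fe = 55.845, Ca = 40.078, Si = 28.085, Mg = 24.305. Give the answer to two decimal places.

M((Mg0.25Fe0.75)CaSi2O6) = 240.202 g/mol.
Si contributes 2 × 28.085 = 56.170 g per mole.
56.170/240.202 = 0.2338 → 23.38%.

23.38 weight percent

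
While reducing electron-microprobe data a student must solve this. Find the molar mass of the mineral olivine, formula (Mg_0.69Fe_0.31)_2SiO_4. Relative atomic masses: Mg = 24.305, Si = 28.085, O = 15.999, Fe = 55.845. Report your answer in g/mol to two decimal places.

The formula mass is the sum 1.38*24.305 + 0.62*55.845 + 1*28.085 + 4*15.999.

160.25 g/mol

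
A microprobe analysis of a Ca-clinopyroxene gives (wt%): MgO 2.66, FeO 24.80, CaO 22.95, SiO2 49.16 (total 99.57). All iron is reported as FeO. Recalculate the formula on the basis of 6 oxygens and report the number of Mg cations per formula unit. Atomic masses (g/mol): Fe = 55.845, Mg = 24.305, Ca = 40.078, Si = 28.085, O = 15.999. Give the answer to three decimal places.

0.161 Mg apfu

MgO (M=40.304): mol = 0.06600; Mg = 0.06600, O = 0.06600.
FeO (M=71.844): mol = 0.34519; Fe = 0.34519, O = 0.34519.
CaO (M=56.077): mol = 0.40926; Ca = 0.40926, O = 0.40926.
SiO2 (M=60.083): mol = 0.81820; Si = 0.81820, O = 1.63640.
ΣO = 2.45685; factor = 6/ΣO = 2.44215.
Mg apfu = 0.06600 × 2.44215 = 0.161.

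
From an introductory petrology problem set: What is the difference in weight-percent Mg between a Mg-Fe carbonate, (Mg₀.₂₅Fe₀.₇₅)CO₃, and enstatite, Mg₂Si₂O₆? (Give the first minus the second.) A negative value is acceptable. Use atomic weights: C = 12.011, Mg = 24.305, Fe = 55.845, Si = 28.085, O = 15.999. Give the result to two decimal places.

First mineral: 6.076 g Mg in 107.968 g formula = 5.63 wt% Mg.
Second mineral: 48.610 g Mg in 200.774 g formula = 24.21 wt% Mg.
5.63% − 24.21% gives a difference of -18.58 percentage points.

-18.58 percentage points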